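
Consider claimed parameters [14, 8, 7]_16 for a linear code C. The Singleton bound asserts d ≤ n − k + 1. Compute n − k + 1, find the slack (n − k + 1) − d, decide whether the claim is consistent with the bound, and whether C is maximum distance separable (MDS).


Singleton RHS = n − k + 1 = 7, slack = 0, bound satisfied, MDS.

Singleton bound: d ≤ n − k + 1.
Here n = 14, k = 8, so n − k + 1 = 7.
Given d = 7, check d ≤ 7: YES.
Slack = (n − k + 1) − d = 0.
The code is MDS (slack = 0).
Description: the claimed parameters are [14, 8, 7]_16; such a code would be MDS (meets Singleton bound).


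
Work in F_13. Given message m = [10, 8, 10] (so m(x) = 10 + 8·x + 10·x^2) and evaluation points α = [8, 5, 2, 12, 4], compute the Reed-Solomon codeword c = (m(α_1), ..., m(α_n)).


c = [12, 1, 1, 12, 7]

Message polynomial: m(x) = 10 + 8·x + 10·x^2 (mod 13).
For each evaluation point α_i, compute m(α_i) mod 13:
  α_1 = 8: Horner steps 10 → 10 → 12, so m(8) = 12.
  α_2 = 5: Horner steps 10 → 6 → 1, so m(5) = 1.
  α_3 = 2: Horner steps 10 → 2 → 1, so m(2) = 1.
  α_4 = 12: Horner steps 10 → 11 → 12, so m(12) = 12.
  α_5 = 4: Horner steps 10 → 9 → 7, so m(4) = 7.
Codeword c = [12, 1, 1, 12, 7] ∈ F_13^5.


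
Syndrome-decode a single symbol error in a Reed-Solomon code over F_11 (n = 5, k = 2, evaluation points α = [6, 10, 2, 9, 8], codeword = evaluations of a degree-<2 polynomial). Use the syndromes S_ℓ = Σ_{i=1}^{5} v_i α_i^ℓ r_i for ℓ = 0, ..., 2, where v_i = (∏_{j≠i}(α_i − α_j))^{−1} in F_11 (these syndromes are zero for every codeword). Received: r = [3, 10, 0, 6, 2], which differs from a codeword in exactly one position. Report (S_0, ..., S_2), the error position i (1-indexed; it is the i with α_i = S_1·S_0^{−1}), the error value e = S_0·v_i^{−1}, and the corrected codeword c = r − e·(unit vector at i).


S = (3, 7, 9), error at position 1, error magnitude e = 9, c = [5, 10, 0, 6, 2].

Step 1: column multipliers v_i = (∏_{j≠i}(α_i − α_j))^{−1} mod 11.
  i = 1 (α = 6): (6−10)(6−2)(6−9)(6−8) = (−4)·4·(−3)·(−2) = −96 ≡ 3, so v_1 = 3^{−1} = 4 (mod 11).
  i = 2 (α = 10): (10−6)(10−2)(10−9)(10−8) = 4·8·1·2 = 64 ≡ 9, so v_2 = 9^{−1} = 5 (mod 11).
  i = 3 (α = 2): (2−6)(2−10)(2−9)(2−8) = (−4)·(−8)·(−7)·(−6) = 1344 ≡ 2, so v_3 = 2^{−1} = 6 (mod 11).
  i = 4 (α = 9): (9−6)(9−10)(9−2)(9−8) = 3·(−1)·7·1 = −21 ≡ 1, so v_4 = 1^{−1} = 1 (mod 11).
  i = 5 (α = 8): (8−6)(8−10)(8−2)(8−9) = 2·(−2)·6·(−1) = 24 ≡ 2, so v_5 = 2^{−1} = 6 (mod 11).
  v = [4, 5, 6, 1, 6].
Step 2: syndromes of r = [3, 10, 0, 6, 2] (all sums mod 11).
  S_0 = Σ v_i r_i = 4·3 + 5·10 + 6·0 + 1·6 + 6·2 = 80 ≡ 3.
  S_1 = Σ v_i α_i r_i = 4·6·3 + 5·10·10 + 6·2·0 + 1·9·6 + 6·8·2 = 722 ≡ 7.
  α_i^2 mod 11 = [3, 1, 4, 4, 9].
  S_2 = Σ v_i α_i^2 r_i = 4·3·3 + 5·1·10 + 6·4·0 + 1·4·6 + 6·9·2 = 218 ≡ 9.
  S = (3, 7, 9) ≠ 0, so r is not a codeword (an error is present).
Step 3: locate the error. For a single error e at position i, S_ℓ = v_i·e·α_i^ℓ, so α_err = S_1/S_0.
  S_0^{−1} = 3^{−1} = 4 (mod 11), so α_err = 7·4 = 28 ≡ 6 = α_1. Error position i = 1.
  Consistency check: S_2/S_1 = 9·8 = 72 ≡ 6 = α_err ✓ (single-error assumption holds).
Step 4: error magnitude e = S_0/v_1 = S_0·∏_{j≠1}(α_1 − α_j) = 3·3 = 9 ≡ 9 (mod 11).
Step 5: correct position 1: c_1 = r_1 − e = 3 − 9 ≡ 5 (mod 11). Hence c = [5, 10, 0, 6, 2].
  Check: interpolating c through the α_i gives m(x) = 3 + 4·x (degree < 2) with m(α_i) = c_i for every i, so c is indeed a codeword.


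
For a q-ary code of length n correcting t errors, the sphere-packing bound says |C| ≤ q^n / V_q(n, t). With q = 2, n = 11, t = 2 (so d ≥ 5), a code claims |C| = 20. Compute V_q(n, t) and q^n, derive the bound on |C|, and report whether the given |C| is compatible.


V_q(n, t) = 67, q^n = 2048, Hamming bound = 30, |C| = 20 ≤ bound (satisfied).

Step 1: Compute V_q(n, t) = Σ_{j=0}^2 C(n, j) (q−1)^j.
  j = 0: C(11,0)·(1)^0 = 1·1 = 1.
  j = 1: C(11,1)·(1)^1 = 11·1 = 11.
  j = 2: C(11,2)·(1)^2 = 55·1 = 55.
  V_q(n, t) = 1 + 11 + 55 = 67.
Step 2: q^n = 2^11 = 2048.
Step 3: Hamming bound ⌊q^n / V_q(n,t)⌋ = ⌊2048/67⌋ = 30.
Step 4: Compare |C| = 20 to 30: satisfied.
The claimed |C| lies below the Hamming bound.


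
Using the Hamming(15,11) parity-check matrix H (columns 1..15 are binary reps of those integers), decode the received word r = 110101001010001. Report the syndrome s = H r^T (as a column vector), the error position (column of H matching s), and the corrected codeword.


s = (1, 1, 0, 0)^T, error position = 12, corrected codeword c = 110101001011001

Compute s = H r^T mod 2 one row at a time:
  s_1 = 0 + 1 + 0 + 1 + 0 + 0 + 0 + 1 = 3 ≡ 1 (mod 2).
  s_2 = 1 + 0 + 1 + 0 + 0 + 0 + 0 + 1 = 3 ≡ 1 (mod 2).
  s_3 = 1 + 0 + 1 + 0 + 0 + 1 + 0 + 1 = 4 ≡ 0 (mod 2).
  s_4 = 1 + 0 + 0 + 0 + 1 + 1 + 0 + 1 = 4 ≡ 0 (mod 2).
s = (1, 1, 0, 0)^T — this equals column 12 of H (binary 1100), so error is at position 12.
Correct: flip bit 12 of r = 110101001010001 to get c = 110101001011001.


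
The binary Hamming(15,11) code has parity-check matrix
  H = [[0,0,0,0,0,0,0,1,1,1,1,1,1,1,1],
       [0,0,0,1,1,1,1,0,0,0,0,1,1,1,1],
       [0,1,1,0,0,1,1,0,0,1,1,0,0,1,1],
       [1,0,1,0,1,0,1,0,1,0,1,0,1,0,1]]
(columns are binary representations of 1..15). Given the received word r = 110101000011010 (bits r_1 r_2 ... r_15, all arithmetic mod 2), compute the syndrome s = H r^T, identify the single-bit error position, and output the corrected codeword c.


s = (1, 0, 0, 0)^T, error position = 8, corrected codeword c = 110101010011010

Compute s = H r^T mod 2 one row at a time:
  s_1 = 0 + 0 + 0 + 1 + 1 + 0 + 1 + 0 = 3 ≡ 1 (mod 2).
  s_2 = 1 + 0 + 1 + 0 + 1 + 0 + 1 + 0 = 4 ≡ 0 (mod 2).
  s_3 = 1 + 0 + 1 + 0 + 0 + 1 + 1 + 0 = 4 ≡ 0 (mod 2).
  s_4 = 1 + 0 + 0 + 0 + 0 + 1 + 0 + 0 = 2 ≡ 0 (mod 2).
s = (1, 0, 0, 0)^T — this equals column 8 of H (binary 1000), so error is at position 8.
Correct: flip bit 8 of r = 110101000011010 to get c = 110101010011010.


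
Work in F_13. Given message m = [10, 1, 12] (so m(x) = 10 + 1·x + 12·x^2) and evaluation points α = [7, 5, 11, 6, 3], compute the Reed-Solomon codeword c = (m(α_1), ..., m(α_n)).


c = [7, 3, 4, 6, 4]

Message polynomial: m(x) = 10 + 1·x + 12·x^2 (mod 13).
For each evaluation point α_i, compute m(α_i) mod 13:
  α_1 = 7: Horner steps 12 → 7 → 7, so m(7) = 7.
  α_2 = 5: Horner steps 12 → 9 → 3, so m(5) = 3.
  α_3 = 11: Horner steps 12 → 3 → 4, so m(11) = 4.
  α_4 = 6: Horner steps 12 → 8 → 6, so m(6) = 6.
  α_5 = 3: Horner steps 12 → 11 → 4, so m(3) = 4.
Codeword c = [7, 3, 4, 6, 4] ∈ F_13^5.


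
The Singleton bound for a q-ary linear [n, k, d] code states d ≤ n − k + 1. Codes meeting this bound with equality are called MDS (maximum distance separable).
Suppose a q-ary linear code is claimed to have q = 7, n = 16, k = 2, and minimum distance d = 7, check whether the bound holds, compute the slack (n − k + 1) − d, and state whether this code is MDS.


Singleton RHS = n − k + 1 = 15, slack = 8, bound satisfied, not MDS.

Singleton bound: d ≤ n − k + 1.
Here n = 16, k = 2, so n − k + 1 = 15.
Given d = 7, check d ≤ 15: YES.
Slack = (n − k + 1) − d = 8.
The code is NOT MDS (slack = 8 > 0).
Description: the claimed parameters are [16, 2, 7]_7; such a code would be non-MDS.


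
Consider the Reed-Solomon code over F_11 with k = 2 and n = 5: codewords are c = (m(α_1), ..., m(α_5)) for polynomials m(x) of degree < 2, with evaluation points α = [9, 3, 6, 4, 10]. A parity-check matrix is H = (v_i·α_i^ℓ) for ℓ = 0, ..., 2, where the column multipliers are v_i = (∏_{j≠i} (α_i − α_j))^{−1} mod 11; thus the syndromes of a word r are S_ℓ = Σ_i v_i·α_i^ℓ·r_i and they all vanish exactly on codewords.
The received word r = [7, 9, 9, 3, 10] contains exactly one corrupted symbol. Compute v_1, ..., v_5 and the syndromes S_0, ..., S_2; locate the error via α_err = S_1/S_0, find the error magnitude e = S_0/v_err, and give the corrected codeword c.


S = (4, 1, 3), error at position 2, error magnitude e = 9, c = [7, 0, 9, 3, 10].

Step 1: column multipliers v_i = (∏_{j≠i}(α_i − α_j))^{−1} mod 11.
  i = 1 (α = 9): (9−3)(9−6)(9−4)(9−10) = 6·3·5·(−1) = −90 ≡ 9, so v_1 = 9^{−1} = 5 (mod 11).
  i = 2 (α = 3): (3−9)(3−6)(3−4)(3−10) = (−6)·(−3)·(−1)·(−7) = 126 ≡ 5, so v_2 = 5^{−1} = 9 (mod 11).
  i = 3 (α = 6): (6−9)(6−3)(6−4)(6−10) = (−3)·3·2·(−4) = 72 ≡ 6, so v_3 = 6^{−1} = 2 (mod 11).
  i = 4 (α = 4): (4−9)(4−3)(4−6)(4−10) = (−5)·1·(−2)·(−6) = −60 ≡ 6, so v_4 = 6^{−1} = 2 (mod 11).
  i = 5 (α = 10): (10−9)(10−3)(10−6)(10−4) = 1·7·4·6 = 168 ≡ 3, so v_5 = 3^{−1} = 4 (mod 11).
  v = [5, 9, 2, 2, 4].
Step 2: syndromes of r = [7, 9, 9, 3, 10] (all sums mod 11).
  S_0 = Σ v_i r_i = 5·7 + 9·9 + 2·9 + 2·3 + 4·10 = 180 ≡ 4.
  S_1 = Σ v_i α_i r_i = 5·9·7 + 9·3·9 + 2·6·9 + 2·4·3 + 4·10·10 = 1090 ≡ 1.
  α_i^2 mod 11 = [4, 9, 3, 5, 1].
  S_2 = Σ v_i α_i^2 r_i = 5·4·7 + 9·9·9 + 2·3·9 + 2·5·3 + 4·1·10 = 993 ≡ 3.
  S = (4, 1, 3) ≠ 0, so r is not a codeword (an error is present).
Step 3: locate the error. For a single error e at position i, S_ℓ = v_i·e·α_i^ℓ, so α_err = S_1/S_0.
  S_0^{−1} = 4^{−1} = 3 (mod 11), so α_err = 1·3 = 3 ≡ 3 = α_2. Error position i = 2.
  Consistency check: S_2/S_1 = 3·1 = 3 ≡ 3 = α_err ✓ (single-error assumption holds).
Step 4: error magnitude e = S_0/v_2 = S_0·∏_{j≠2}(α_2 − α_j) = 4·5 = 20 ≡ 9 (mod 11).
Step 5: correct position 2: c_2 = r_2 − e = 9 − 9 ≡ 0 (mod 11). Hence c = [7, 0, 9, 3, 10].
  Check: interpolating c through the α_i gives m(x) = 2 + 3·x (degree < 2) with m(α_i) = c_i for every i, so c is indeed a codeword.


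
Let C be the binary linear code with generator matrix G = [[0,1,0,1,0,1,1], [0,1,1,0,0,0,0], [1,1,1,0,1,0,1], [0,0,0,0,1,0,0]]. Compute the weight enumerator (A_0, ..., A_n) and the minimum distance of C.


Weight distribution: A_0 = 1, A_1 = 1, A_2 = 2, A_3 = 2, A_4 = 5, A_5 = 5. Minimum distance d = 1.

Enumerate all 2^4 = 16 messages m ∈ F_2^4.
For each, compute codeword c = mG in F_2^7, then tally its weight.
  m = 0000 → c = 0000000, weight = 0.
  m = 1000 → c = 0101011, weight = 4.
  m = 0100 → c = 0110000, weight = 2.
  m = 1100 → c = 0011011, weight = 4.
  m = 0010 → c = 1110101, weight = 5.
  m = 1010 → c = 1011110, weight = 5.
  m = 0110 → c = 1000101, weight = 3.
  m = 1110 → c = 1101110, weight = 5.
  m = 0001 → c = 0000100, weight = 1.
  m = 1001 → c = 0101111, weight = 5.
  m = 0101 → c = 0110100, weight = 3.
  m = 1101 → c = 0011111, weight = 5.
  m = 0011 → c = 1110001, weight = 4.
  m = 1011 → c = 1011010, weight = 4.
  m = 0111 → c = 1000001, weight = 2.
  m = 1111 → c = 1101010, weight = 4.
Tally weights:
  weight 0: 1 codewords.
  weight 1: 1 codewords.
  weight 2: 2 codewords.
  weight 3: 2 codewords.
  weight 4: 5 codewords.
  weight 5: 5 codewords.
Minimum distance d = smallest w > 0 with A_w > 0 = 1.
Sanity: Σ A_w = 16 = 2^4 = 16 ✓.


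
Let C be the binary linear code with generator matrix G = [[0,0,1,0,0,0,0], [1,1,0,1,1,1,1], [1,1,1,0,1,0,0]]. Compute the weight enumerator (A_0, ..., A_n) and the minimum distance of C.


Weight distribution: A_0 = 1, A_1 = 1, A_3 = 2, A_4 = 2, A_6 = 1, A_7 = 1. Minimum distance d = 1.

Enumerate all 2^3 = 8 messages m ∈ F_2^3.
For each, compute codeword c = mG in F_2^7, then tally its weight.
  m = 000 → c = 0000000, weight = 0.
  m = 100 → c = 0010000, weight = 1.
  m = 010 → c = 1101111, weight = 6.
  m = 110 → c = 1111111, weight = 7.
  m = 001 → c = 1110100, weight = 4.
  m = 101 → c = 1100100, weight = 3.
  m = 011 → c = 0011011, weight = 4.
  m = 111 → c = 0001011, weight = 3.
Tally weights:
  weight 0: 1 codewords.
  weight 1: 1 codewords.
  weight 3: 2 codewords.
  weight 4: 2 codewords.
  weight 6: 1 codewords.
  weight 7: 1 codewords.
Minimum distance d = smallest w > 0 with A_w > 0 = 1.
Sanity: Σ A_w = 8 = 2^3 = 8 ✓.


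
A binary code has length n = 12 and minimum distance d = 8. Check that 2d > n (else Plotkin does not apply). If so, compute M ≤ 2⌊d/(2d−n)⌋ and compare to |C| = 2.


Plotkin bound M ≤ 4; given |C| = 2 ≤ bound (satisfied).

Check applicability: 2d = 16, n = 12.
2d − n = 4 > 0, so Plotkin applies.
Compute d/(2d−n) = 8/4 ≈ 2.0000.
⌊d/(2d−n)⌋ = 2.
Plotkin bound: M ≤ 2·2 = 4.
Given |C| = 2, check: satisfied.
This |C| is below the Plotkin bound.


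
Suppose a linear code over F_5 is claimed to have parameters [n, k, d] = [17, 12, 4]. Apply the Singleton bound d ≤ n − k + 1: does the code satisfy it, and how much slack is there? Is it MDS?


Singleton RHS = n − k + 1 = 6, slack = 2, bound satisfied, not MDS.

Singleton bound: d ≤ n − k + 1.
Here n = 17, k = 12, so n − k + 1 = 6.
Given d = 4, check d ≤ 6: YES.
Slack = (n − k + 1) − d = 2.
The code is NOT MDS (slack = 2 > 0).
Description: the claimed parameters are [17, 12, 4]_5; such a code would be non-MDS.


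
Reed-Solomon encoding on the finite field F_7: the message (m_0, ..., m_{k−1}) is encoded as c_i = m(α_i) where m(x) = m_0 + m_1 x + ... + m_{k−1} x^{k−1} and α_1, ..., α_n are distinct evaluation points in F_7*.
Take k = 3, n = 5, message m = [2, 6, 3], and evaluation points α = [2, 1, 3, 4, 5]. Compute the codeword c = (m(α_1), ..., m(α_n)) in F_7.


c = [5, 4, 5, 4, 2]

Message polynomial: m(x) = 2 + 6·x + 3·x^2 (mod 7).
For each evaluation point α_i, compute m(α_i) mod 7:
  α_1 = 2: Horner steps 3 → 5 → 5, so m(2) = 5.
  α_2 = 1: Horner steps 3 → 2 → 4, so m(1) = 4.
  α_3 = 3: Horner steps 3 → 1 → 5, so m(3) = 5.
  α_4 = 4: Horner steps 3 → 4 → 4, so m(4) = 4.
  α_5 = 5: Horner steps 3 → 0 → 2, so m(5) = 2.
Codeword c = [5, 4, 5, 4, 2] ∈ F_7^5.


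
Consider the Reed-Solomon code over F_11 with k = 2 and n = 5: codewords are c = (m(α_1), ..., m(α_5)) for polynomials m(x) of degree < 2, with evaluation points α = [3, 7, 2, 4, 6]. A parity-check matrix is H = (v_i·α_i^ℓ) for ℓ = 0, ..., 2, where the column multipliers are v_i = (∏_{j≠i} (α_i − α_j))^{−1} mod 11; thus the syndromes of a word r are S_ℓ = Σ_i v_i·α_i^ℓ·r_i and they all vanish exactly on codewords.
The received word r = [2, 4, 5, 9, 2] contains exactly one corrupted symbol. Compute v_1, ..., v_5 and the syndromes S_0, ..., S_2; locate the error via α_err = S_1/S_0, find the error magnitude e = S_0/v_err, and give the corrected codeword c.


S = (5, 4, 1), error at position 1, error magnitude e = 6, c = [7, 4, 5, 9, 2].

Step 1: column multipliers v_i = (∏_{j≠i}(α_i − α_j))^{−1} mod 11.
  i = 1 (α = 3): (3−7)(3−2)(3−4)(3−6) = (−4)·1·(−1)·(−3) = −12 ≡ 10, so v_1 = 10^{−1} = 10 (mod 11).
  i = 2 (α = 7): (7−3)(7−2)(7−4)(7−6) = 4·5·3·1 = 60 ≡ 5, so v_2 = 5^{−1} = 9 (mod 11).
  i = 3 (α = 2): (2−3)(2−7)(2−4)(2−6) = (−1)·(−5)·(−2)·(−4) = 40 ≡ 7, so v_3 = 7^{−1} = 8 (mod 11).
  i = 4 (α = 4): (4−3)(4−7)(4−2)(4−6) = 1·(−3)·2·(−2) = 12 ≡ 1, so v_4 = 1^{−1} = 1 (mod 11).
  i = 5 (α = 6): (6−3)(6−7)(6−2)(6−4) = 3·(−1)·4·2 = −24 ≡ 9, so v_5 = 9^{−1} = 5 (mod 11).
  v = [10, 9, 8, 1, 5].
Step 2: syndromes of r = [2, 4, 5, 9, 2] (all sums mod 11).
  S_0 = Σ v_i r_i = 10·2 + 9·4 + 8·5 + 1·9 + 5·2 = 115 ≡ 5.
  S_1 = Σ v_i α_i r_i = 10·3·2 + 9·7·4 + 8·2·5 + 1·4·9 + 5·6·2 = 488 ≡ 4.
  α_i^2 mod 11 = [9, 5, 4, 5, 3].
  S_2 = Σ v_i α_i^2 r_i = 10·9·2 + 9·5·4 + 8·4·5 + 1·5·9 + 5·3·2 = 595 ≡ 1.
  S = (5, 4, 1) ≠ 0, so r is not a codeword (an error is present).
Step 3: locate the error. For a single error e at position i, S_ℓ = v_i·e·α_i^ℓ, so α_err = S_1/S_0.
  S_0^{−1} = 5^{−1} = 9 (mod 11), so α_err = 4·9 = 36 ≡ 3 = α_1. Error position i = 1.
  Consistency check: S_2/S_1 = 1·3 = 3 ≡ 3 = α_err ✓ (single-error assumption holds).
Step 4: error magnitude e = S_0/v_1 = S_0·∏_{j≠1}(α_1 − α_j) = 5·10 = 50 ≡ 6 (mod 11).
Step 5: correct position 1: c_1 = r_1 − e = 2 − 6 ≡ 7 (mod 11). Hence c = [7, 4, 5, 9, 2].
  Check: interpolating c through the α_i gives m(x) = 1 + 2·x (degree < 2) with m(α_i) = c_i for every i, so c is indeed a codeword.


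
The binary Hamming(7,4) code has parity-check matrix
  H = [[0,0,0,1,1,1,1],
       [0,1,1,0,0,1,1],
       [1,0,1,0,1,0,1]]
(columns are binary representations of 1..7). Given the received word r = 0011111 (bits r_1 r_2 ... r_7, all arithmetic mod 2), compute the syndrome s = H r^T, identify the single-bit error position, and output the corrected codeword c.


s = (0, 1, 1)^T, error position = 3, corrected codeword c = 0001111

Compute s = H r^T mod 2 one row at a time:
  s_1 = 1 + 1 + 1 + 1 = 4 ≡ 0 (mod 2).
  s_2 = 0 + 1 + 1 + 1 = 3 ≡ 1 (mod 2).
  s_3 = 0 + 1 + 1 + 1 = 3 ≡ 1 (mod 2).
s = (0, 1, 1)^T — this equals column 3 of H (binary 011), so error is at position 3.
Correct: flip bit 3 of r = 0011111 to get c = 0001111.


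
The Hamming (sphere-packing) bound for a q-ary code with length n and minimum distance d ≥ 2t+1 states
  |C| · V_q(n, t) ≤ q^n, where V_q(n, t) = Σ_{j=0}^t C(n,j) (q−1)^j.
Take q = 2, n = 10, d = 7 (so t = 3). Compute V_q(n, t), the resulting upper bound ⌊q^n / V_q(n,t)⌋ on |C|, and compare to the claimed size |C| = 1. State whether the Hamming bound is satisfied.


V_q(n, t) = 176, q^n = 1024, Hamming bound = 5, |C| = 1 ≤ bound (satisfied).

Step 1: Compute V_q(n, t) = Σ_{j=0}^3 C(n, j) (q−1)^j.
  j = 0: C(10,0)·(1)^0 = 1·1 = 1.
  j = 1: C(10,1)·(1)^1 = 10·1 = 10.
  j = 2: C(10,2)·(1)^2 = 45·1 = 45.
  j = 3: C(10,3)·(1)^3 = 120·1 = 120.
  V_q(n, t) = 1 + 10 + 45 + 120 = 176.
Step 2: q^n = 2^10 = 1024.
Step 3: Hamming bound ⌊q^n / V_q(n,t)⌋ = ⌊1024/176⌋ = 5.
Step 4: Compare |C| = 1 to 5: satisfied.
The claimed |C| lies below the Hamming bound.


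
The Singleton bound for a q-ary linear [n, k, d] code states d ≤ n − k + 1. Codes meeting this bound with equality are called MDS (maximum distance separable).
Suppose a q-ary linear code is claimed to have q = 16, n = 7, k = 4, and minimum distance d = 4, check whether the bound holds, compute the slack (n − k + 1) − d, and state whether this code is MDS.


Singleton RHS = n − k + 1 = 4, slack = 0, bound satisfied, MDS.

Singleton bound: d ≤ n − k + 1.
Here n = 7, k = 4, so n − k + 1 = 4.
Given d = 4, check d ≤ 4: YES.
Slack = (n − k + 1) − d = 0.
The code is MDS (slack = 0).
Description: the claimed parameters are [7, 4, 4]_16; such a code would be MDS (meets Singleton bound).


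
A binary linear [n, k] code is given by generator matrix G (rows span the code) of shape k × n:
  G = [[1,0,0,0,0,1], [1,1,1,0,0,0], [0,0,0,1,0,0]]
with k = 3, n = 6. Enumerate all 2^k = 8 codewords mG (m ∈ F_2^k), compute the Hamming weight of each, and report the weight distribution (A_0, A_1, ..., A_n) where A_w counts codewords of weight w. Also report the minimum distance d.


Weight distribution: A_0 = 1, A_1 = 1, A_2 = 1, A_3 = 3, A_4 = 2. Minimum distance d = 1.

Enumerate all 2^3 = 8 messages m ∈ F_2^3.
For each, compute codeword c = mG in F_2^6, then tally its weight.
  m = 000 → c = 000000, weight = 0.
  m = 100 → c = 100001, weight = 2.
  m = 010 → c = 111000, weight = 3.
  m = 110 → c = 011001, weight = 3.
  m = 001 → c = 000100, weight = 1.
  m = 101 → c = 100101, weight = 3.
  m = 011 → c = 111100, weight = 4.
  m = 111 → c = 011101, weight = 4.
Tally weights:
  weight 0: 1 codewords.
  weight 1: 1 codewords.
  weight 2: 1 codewords.
  weight 3: 3 codewords.
  weight 4: 2 codewords.
Minimum distance d = smallest w > 0 with A_w > 0 = 1.
Sanity: Σ A_w = 8 = 2^3 = 8 ✓.


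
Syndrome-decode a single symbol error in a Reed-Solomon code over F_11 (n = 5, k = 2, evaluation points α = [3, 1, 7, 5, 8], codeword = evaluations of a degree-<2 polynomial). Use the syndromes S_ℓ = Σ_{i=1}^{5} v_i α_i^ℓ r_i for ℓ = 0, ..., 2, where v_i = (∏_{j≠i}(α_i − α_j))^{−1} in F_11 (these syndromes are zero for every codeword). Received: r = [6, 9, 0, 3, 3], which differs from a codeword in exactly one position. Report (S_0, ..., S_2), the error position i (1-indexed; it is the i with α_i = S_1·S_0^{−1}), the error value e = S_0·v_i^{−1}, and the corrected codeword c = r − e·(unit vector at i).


S = (9, 6, 4), error at position 5, error magnitude e = 10, c = [6, 9, 0, 3, 4].

Step 1: column multipliers v_i = (∏_{j≠i}(α_i − α_j))^{−1} mod 11.
  i = 1 (α = 3): (3−1)(3−7)(3−5)(3−8) = 2·(−4)·(−2)·(−5) = −80 ≡ 8, so v_1 = 8^{−1} = 7 (mod 11).
  i = 2 (α = 1): (1−3)(1−7)(1−5)(1−8) = (−2)·(−6)·(−4)·(−7) = 336 ≡ 6, so v_2 = 6^{−1} = 2 (mod 11).
  i = 3 (α = 7): (7−3)(7−1)(7−5)(7−8) = 4·6·2·(−1) = −48 ≡ 7, so v_3 = 7^{−1} = 8 (mod 11).
  i = 4 (α = 5): (5−3)(5−1)(5−7)(5−8) = 2·4·(−2)·(−3) = 48 ≡ 4, so v_4 = 4^{−1} = 3 (mod 11).
  i = 5 (α = 8): (8−3)(8−1)(8−7)(8−5) = 5·7·1·3 = 105 ≡ 6, so v_5 = 6^{−1} = 2 (mod 11).
  v = [7, 2, 8, 3, 2].
Step 2: syndromes of r = [6, 9, 0, 3, 3] (all sums mod 11).
  S_0 = Σ v_i r_i = 7·6 + 2·9 + 8·0 + 3·3 + 2·3 = 75 ≡ 9.
  S_1 = Σ v_i α_i r_i = 7·3·6 + 2·1·9 + 8·7·0 + 3·5·3 + 2·8·3 = 237 ≡ 6.
  α_i^2 mod 11 = [9, 1, 5, 3, 9].
  S_2 = Σ v_i α_i^2 r_i = 7·9·6 + 2·1·9 + 8·5·0 + 3·3·3 + 2·9·3 = 477 ≡ 4.
  S = (9, 6, 4) ≠ 0, so r is not a codeword (an error is present).
Step 3: locate the error. For a single error e at position i, S_ℓ = v_i·e·α_i^ℓ, so α_err = S_1/S_0.
  S_0^{−1} = 9^{−1} = 5 (mod 11), so α_err = 6·5 = 30 ≡ 8 = α_5. Error position i = 5.
  Consistency check: S_2/S_1 = 4·2 = 8 ≡ 8 = α_err ✓ (single-error assumption holds).
Step 4: error magnitude e = S_0/v_5 = S_0·∏_{j≠5}(α_5 − α_j) = 9·6 = 54 ≡ 10 (mod 11).
Step 5: correct position 5: c_5 = r_5 − e = 3 − 10 ≡ 4 (mod 11). Hence c = [6, 9, 0, 3, 4].
  Check: interpolating c through the α_i gives m(x) = 5 + 4·x (degree < 2) with m(α_i) = c_i for every i, so c is indeed a codeword.


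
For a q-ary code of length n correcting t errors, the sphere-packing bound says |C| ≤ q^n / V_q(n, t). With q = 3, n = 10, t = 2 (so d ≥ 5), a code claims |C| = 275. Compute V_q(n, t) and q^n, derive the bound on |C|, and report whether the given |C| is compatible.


V_q(n, t) = 201, q^n = 59049, Hamming bound = 293, |C| = 275 ≤ bound (satisfied).

Step 1: Compute V_q(n, t) = Σ_{j=0}^2 C(n, j) (q−1)^j.
  j = 0: C(10,0)·(2)^0 = 1·1 = 1.
  j = 1: C(10,1)·(2)^1 = 10·2 = 20.
  j = 2: C(10,2)·(2)^2 = 45·4 = 180.
  V_q(n, t) = 1 + 20 + 180 = 201.
Step 2: q^n = 3^10 = 59049.
Step 3: Hamming bound ⌊q^n / V_q(n,t)⌋ = ⌊59049/201⌋ = 293.
Step 4: Compare |C| = 275 to 293: satisfied.
The claimed |C| lies below the Hamming bound.


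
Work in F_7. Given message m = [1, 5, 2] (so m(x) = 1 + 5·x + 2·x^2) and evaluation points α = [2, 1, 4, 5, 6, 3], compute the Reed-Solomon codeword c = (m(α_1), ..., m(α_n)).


c = [5, 1, 4, 6, 5, 6]

Message polynomial: m(x) = 1 + 5·x + 2·x^2 (mod 7).
For each evaluation point α_i, compute m(α_i) mod 7:
  α_1 = 2: Horner steps 2 → 2 → 5, so m(2) = 5.
  α_2 = 1: Horner steps 2 → 0 → 1, so m(1) = 1.
  α_3 = 4: Horner steps 2 → 6 → 4, so m(4) = 4.
  α_4 = 5: Horner steps 2 → 1 → 6, so m(5) = 6.
  α_5 = 6: Horner steps 2 → 3 → 5, so m(6) = 5.
  α_6 = 3: Horner steps 2 → 4 → 6, so m(3) = 6.
Codeword c = [5, 1, 4, 6, 5, 6] ∈ F_7^6.


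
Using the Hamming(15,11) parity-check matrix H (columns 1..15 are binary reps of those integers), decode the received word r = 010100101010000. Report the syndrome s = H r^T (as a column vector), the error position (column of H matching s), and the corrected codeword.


s = (0, 0, 1, 1)^T, error position = 3, corrected codeword c = 011100101010000

Compute s = H r^T mod 2 one row at a time:
  s_1 = 0 + 1 + 0 + 1 + 0 + 0 + 0 + 0 = 2 ≡ 0 (mod 2).
  s_2 = 1 + 0 + 0 + 1 + 0 + 0 + 0 + 0 = 2 ≡ 0 (mod 2).
  s_3 = 1 + 0 + 0 + 1 + 0 + 1 + 0 + 0 = 3 ≡ 1 (mod 2).
  s_4 = 0 + 0 + 0 + 1 + 1 + 1 + 0 + 0 = 3 ≡ 1 (mod 2).
s = (0, 0, 1, 1)^T — this equals column 3 of H (binary 0011), so error is at position 3.
Correct: flip bit 3 of r = 010100101010000 to get c = 011100101010000.


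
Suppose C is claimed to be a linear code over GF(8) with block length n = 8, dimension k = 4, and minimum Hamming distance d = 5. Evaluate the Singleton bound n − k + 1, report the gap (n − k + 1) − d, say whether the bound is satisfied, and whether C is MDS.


Singleton RHS = n − k + 1 = 5, slack = 0, bound satisfied, MDS.

Singleton bound: d ≤ n − k + 1.
Here n = 8, k = 4, so n − k + 1 = 5.
Given d = 5, check d ≤ 5: YES.
Slack = (n − k + 1) − d = 0.
The code is MDS (slack = 0).
Description: the claimed parameters are [8, 4, 5]_8; such a code would be MDS (meets Singleton bound).


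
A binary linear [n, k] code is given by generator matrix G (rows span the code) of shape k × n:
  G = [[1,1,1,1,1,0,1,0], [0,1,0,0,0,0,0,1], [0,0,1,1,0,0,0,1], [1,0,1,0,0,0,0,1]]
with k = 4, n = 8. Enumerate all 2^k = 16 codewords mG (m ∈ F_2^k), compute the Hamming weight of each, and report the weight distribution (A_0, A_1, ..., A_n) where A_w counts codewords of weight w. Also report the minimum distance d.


Weight distribution: A_0 = 1, A_2 = 2, A_3 = 6, A_4 = 3, A_5 = 2, A_6 = 2. Minimum distance d = 2.

Enumerate all 2^4 = 16 messages m ∈ F_2^4.
For each, compute codeword c = mG in F_2^8, then tally its weight.
  m = 0000 → c = 00000000, weight = 0.
  m = 1000 → c = 11111010, weight = 6.
  m = 0100 → c = 01000001, weight = 2.
  m = 1100 → c = 10111011, weight = 6.
  m = 0010 → c = 00110001, weight = 3.
  m = 1010 → c = 11001011, weight = 5.
  m = 0110 → c = 01110000, weight = 3.
  m = 1110 → c = 10001010, weight = 3.
  m = 0001 → c = 10100001, weight = 3.
  m = 1001 → c = 01011011, weight = 5.
  m = 0101 → c = 11100000, weight = 3.
  m = 1101 → c = 00011010, weight = 3.
  m = 0011 → c = 10010000, weight = 2.
  m = 1011 → c = 01101010, weight = 4.
  m = 0111 → c = 11010001, weight = 4.
  m = 1111 → c = 00101011, weight = 4.
Tally weights:
  weight 0: 1 codewords.
  weight 2: 2 codewords.
  weight 3: 6 codewords.
  weight 4: 3 codewords.
  weight 5: 2 codewords.
  weight 6: 2 codewords.
Minimum distance d = smallest w > 0 with A_w > 0 = 2.
Sanity: Σ A_w = 16 = 2^4 = 16 ✓.


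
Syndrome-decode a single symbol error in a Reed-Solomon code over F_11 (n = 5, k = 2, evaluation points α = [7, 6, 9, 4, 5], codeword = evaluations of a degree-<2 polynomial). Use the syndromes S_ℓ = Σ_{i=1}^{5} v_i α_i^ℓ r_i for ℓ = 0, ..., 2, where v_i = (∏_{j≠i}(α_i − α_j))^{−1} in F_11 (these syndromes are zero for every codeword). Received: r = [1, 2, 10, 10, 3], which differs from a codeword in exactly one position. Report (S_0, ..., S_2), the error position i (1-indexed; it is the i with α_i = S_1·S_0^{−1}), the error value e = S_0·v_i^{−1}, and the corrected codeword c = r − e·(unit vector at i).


S = (9, 3, 1), error at position 4, error magnitude e = 6, c = [1, 2, 10, 4, 3].

Step 1: column multipliers v_i = (∏_{j≠i}(α_i − α_j))^{−1} mod 11.
  i = 1 (α = 7): (7−6)(7−9)(7−4)(7−5) = 1·(−2)·3·2 = −12 ≡ 10, so v_1 = 10^{−1} = 10 (mod 11).
  i = 2 (α = 6): (6−7)(6−9)(6−4)(6−5) = (−1)·(−3)·2·1 = 6 ≡ 6, so v_2 = 6^{−1} = 2 (mod 11).
  i = 3 (α = 9): (9−7)(9−6)(9−4)(9−5) = 2·3·5·4 = 120 ≡ 10, so v_3 = 10^{−1} = 10 (mod 11).
  i = 4 (α = 4): (4−7)(4−6)(4−9)(4−5) = (−3)·(−2)·(−5)·(−1) = 30 ≡ 8, so v_4 = 8^{−1} = 7 (mod 11).
  i = 5 (α = 5): (5−7)(5−6)(5−9)(5−4) = (−2)·(−1)·(−4)·1 = −8 ≡ 3, so v_5 = 3^{−1} = 4 (mod 11).
  v = [10, 2, 10, 7, 4].
Step 2: syndromes of r = [1, 2, 10, 10, 3] (all sums mod 11).
  S_0 = Σ v_i r_i = 10·1 + 2·2 + 10·10 + 7·10 + 4·3 = 196 ≡ 9.
  S_1 = Σ v_i α_i r_i = 10·7·1 + 2·6·2 + 10·9·10 + 7·4·10 + 4·5·3 = 1334 ≡ 3.
  α_i^2 mod 11 = [5, 3, 4, 5, 3].
  S_2 = Σ v_i α_i^2 r_i = 10·5·1 + 2·3·2 + 10·4·10 + 7·5·10 + 4·3·3 = 848 ≡ 1.
  S = (9, 3, 1) ≠ 0, so r is not a codeword (an error is present).
Step 3: locate the error. For a single error e at position i, S_ℓ = v_i·e·α_i^ℓ, so α_err = S_1/S_0.
  S_0^{−1} = 9^{−1} = 5 (mod 11), so α_err = 3·5 = 15 ≡ 4 = α_4. Error position i = 4.
  Consistency check: S_2/S_1 = 1·4 = 4 ≡ 4 = α_err ✓ (single-error assumption holds).
Step 4: error magnitude e = S_0/v_4 = S_0·∏_{j≠4}(α_4 − α_j) = 9·8 = 72 ≡ 6 (mod 11).
Step 5: correct position 4: c_4 = r_4 − e = 10 − 6 ≡ 4 (mod 11). Hence c = [1, 2, 10, 4, 3].
  Check: interpolating c through the α_i gives m(x) = 8 + 10·x (degree < 2) with m(α_i) = c_i for every i, so c is indeed a codeword.


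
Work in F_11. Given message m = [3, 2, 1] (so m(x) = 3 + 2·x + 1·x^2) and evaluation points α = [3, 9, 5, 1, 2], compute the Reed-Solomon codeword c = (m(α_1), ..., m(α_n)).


c = [7, 3, 5, 6, 0]

Message polynomial: m(x) = 3 + 2·x + 1·x^2 (mod 11).
For each evaluation point α_i, compute m(α_i) mod 11:
  α_1 = 3: Horner steps 1 → 5 → 7, so m(3) = 7.
  α_2 = 9: Horner steps 1 → 0 → 3, so m(9) = 3.
  α_3 = 5: Horner steps 1 → 7 → 5, so m(5) = 5.
  α_4 = 1: Horner steps 1 → 3 → 6, so m(1) = 6.
  α_5 = 2: Horner steps 1 → 4 → 0, so m(2) = 0.
Codeword c = [7, 3, 5, 6, 0] ∈ F_11^5.


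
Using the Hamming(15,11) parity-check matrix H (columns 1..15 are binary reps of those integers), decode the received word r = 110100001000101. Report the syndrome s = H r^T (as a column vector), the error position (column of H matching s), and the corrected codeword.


s = (1, 1, 0, 0)^T, error position = 12, corrected codeword c = 110100001001101

Compute s = H r^T mod 2 one row at a time:
  s_1 = 0 + 1 + 0 + 0 + 0 + 1 + 0 + 1 = 3 ≡ 1 (mod 2).
  s_2 = 1 + 0 + 0 + 0 + 0 + 1 + 0 + 1 = 3 ≡ 1 (mod 2).
  s_3 = 1 + 0 + 0 + 0 + 0 + 0 + 0 + 1 = 2 ≡ 0 (mod 2).
  s_4 = 1 + 0 + 0 + 0 + 1 + 0 + 1 + 1 = 4 ≡ 0 (mod 2).
s = (1, 1, 0, 0)^T — this equals column 12 of H (binary 1100), so error is at position 12.
Correct: flip bit 12 of r = 110100001000101 to get c = 110100001001101.


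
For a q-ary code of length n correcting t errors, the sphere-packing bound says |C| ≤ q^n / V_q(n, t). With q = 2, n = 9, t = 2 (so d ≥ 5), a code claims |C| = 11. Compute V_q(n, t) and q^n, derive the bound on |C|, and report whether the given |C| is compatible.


V_q(n, t) = 46, q^n = 512, Hamming bound = 11, |C| = 11 ≤ bound (satisfied).

Step 1: Compute V_q(n, t) = Σ_{j=0}^2 C(n, j) (q−1)^j.
  j = 0: C(9,0)·(1)^0 = 1·1 = 1.
  j = 1: C(9,1)·(1)^1 = 9·1 = 9.
  j = 2: C(9,2)·(1)^2 = 36·1 = 36.
  V_q(n, t) = 1 + 9 + 36 = 46.
Step 2: q^n = 2^9 = 512.
Step 3: Hamming bound ⌊q^n / V_q(n,t)⌋ = ⌊512/46⌋ = 11.
Step 4: Compare |C| = 11 to 11: satisfied.
The claimed |C| lies at the Hamming bound (tight).


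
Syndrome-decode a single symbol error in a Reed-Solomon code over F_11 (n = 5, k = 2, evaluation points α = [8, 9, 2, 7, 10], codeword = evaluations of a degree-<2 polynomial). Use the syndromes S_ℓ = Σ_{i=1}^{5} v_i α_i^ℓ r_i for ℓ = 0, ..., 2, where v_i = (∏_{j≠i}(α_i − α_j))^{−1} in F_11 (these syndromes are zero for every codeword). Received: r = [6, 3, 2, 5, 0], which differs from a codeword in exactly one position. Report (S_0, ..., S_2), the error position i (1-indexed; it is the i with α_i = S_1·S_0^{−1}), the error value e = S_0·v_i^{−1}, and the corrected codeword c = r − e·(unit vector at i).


S = (6, 9, 8), error at position 4, error magnitude e = 7, c = [6, 3, 2, 9, 0].

Step 1: column multipliers v_i = (∏_{j≠i}(α_i − α_j))^{−1} mod 11.
  i = 1 (α = 8): (8−9)(8−2)(8−7)(8−10) = (−1)·6·1·(−2) = 12 ≡ 1, so v_1 = 1^{−1} = 1 (mod 11).
  i = 2 (α = 9): (9−8)(9−2)(9−7)(9−10) = 1·7·2·(−1) = −14 ≡ 8, so v_2 = 8^{−1} = 7 (mod 11).
  i = 3 (α = 2): (2−8)(2−9)(2−7)(2−10) = (−6)·(−7)·(−5)·(−8) = 1680 ≡ 8, so v_3 = 8^{−1} = 7 (mod 11).
  i = 4 (α = 7): (7−8)(7−9)(7−2)(7−10) = (−1)·(−2)·5·(−3) = −30 ≡ 3, so v_4 = 3^{−1} = 4 (mod 11).
  i = 5 (α = 10): (10−8)(10−9)(10−2)(10−7) = 2·1·8·3 = 48 ≡ 4, so v_5 = 4^{−1} = 3 (mod 11).
  v = [1, 7, 7, 4, 3].
Step 2: syndromes of r = [6, 3, 2, 5, 0] (all sums mod 11).
  S_0 = Σ v_i r_i = 1·6 + 7·3 + 7·2 + 4·5 + 3·0 = 61 ≡ 6.
  S_1 = Σ v_i α_i r_i = 1·8·6 + 7·9·3 + 7·2·2 + 4·7·5 + 3·10·0 = 405 ≡ 9.
  α_i^2 mod 11 = [9, 4, 4, 5, 1].
  S_2 = Σ v_i α_i^2 r_i = 1·9·6 + 7·4·3 + 7·4·2 + 4·5·5 + 3·1·0 = 294 ≡ 8.
  S = (6, 9, 8) ≠ 0, so r is not a codeword (an error is present).
Step 3: locate the error. For a single error e at position i, S_ℓ = v_i·e·α_i^ℓ, so α_err = S_1/S_0.
  S_0^{−1} = 6^{−1} = 2 (mod 11), so α_err = 9·2 = 18 ≡ 7 = α_4. Error position i = 4.
  Consistency check: S_2/S_1 = 8·5 = 40 ≡ 7 = α_err ✓ (single-error assumption holds).
Step 4: error magnitude e = S_0/v_4 = S_0·∏_{j≠4}(α_4 − α_j) = 6·3 = 18 ≡ 7 (mod 11).
Step 5: correct position 4: c_4 = r_4 − e = 5 − 7 ≡ 9 (mod 11). Hence c = [6, 3, 2, 9, 0].
  Check: interpolating c through the α_i gives m(x) = 8 + 8·x (degree < 2) with m(α_i) = c_i for every i, so c is indeed a codeword.


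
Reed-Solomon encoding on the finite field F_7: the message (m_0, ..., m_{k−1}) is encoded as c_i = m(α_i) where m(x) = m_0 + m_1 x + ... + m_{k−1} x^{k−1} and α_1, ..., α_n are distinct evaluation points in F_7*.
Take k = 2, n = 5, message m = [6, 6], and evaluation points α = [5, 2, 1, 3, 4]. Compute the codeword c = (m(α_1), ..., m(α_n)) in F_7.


c = [1, 4, 5, 3, 2]

Message polynomial: m(x) = 6 + 6·x (mod 7).
For each evaluation point α_i, compute m(α_i) mod 7:
  α_1 = 5: Horner steps 6 → 1, so m(5) = 1.
  α_2 = 2: Horner steps 6 → 4, so m(2) = 4.
  α_3 = 1: Horner steps 6 → 5, so m(1) = 5.
  α_4 = 3: Horner steps 6 → 3, so m(3) = 3.
  α_5 = 4: Horner steps 6 → 2, so m(4) = 2.
Codeword c = [1, 4, 5, 3, 2] ∈ F_7^5.


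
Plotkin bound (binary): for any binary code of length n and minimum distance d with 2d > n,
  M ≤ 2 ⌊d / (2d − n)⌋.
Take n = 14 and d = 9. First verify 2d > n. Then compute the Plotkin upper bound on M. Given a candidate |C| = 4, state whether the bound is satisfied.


Plotkin bound M ≤ 4; given |C| = 4 ≤ bound (satisfied).

Check applicability: 2d = 18, n = 14.
2d − n = 4 > 0, so Plotkin applies.
Compute d/(2d−n) = 9/4 ≈ 2.2500.
⌊d/(2d−n)⌋ = 2.
Plotkin bound: M ≤ 2·2 = 4.
Given |C| = 4, check: satisfied.
This |C| is at the Plotkin bound.


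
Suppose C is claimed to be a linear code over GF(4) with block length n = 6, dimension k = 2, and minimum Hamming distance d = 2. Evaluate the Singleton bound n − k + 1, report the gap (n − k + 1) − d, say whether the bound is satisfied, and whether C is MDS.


Singleton RHS = n − k + 1 = 5, slack = 3, bound satisfied, not MDS.

Singleton bound: d ≤ n − k + 1.
Here n = 6, k = 2, so n − k + 1 = 5.
Given d = 2, check d ≤ 5: YES.
Slack = (n − k + 1) − d = 3.
The code is NOT MDS (slack = 3 > 0).
Description: the claimed parameters are [6, 2, 2]_4; such a code would be non-MDS.


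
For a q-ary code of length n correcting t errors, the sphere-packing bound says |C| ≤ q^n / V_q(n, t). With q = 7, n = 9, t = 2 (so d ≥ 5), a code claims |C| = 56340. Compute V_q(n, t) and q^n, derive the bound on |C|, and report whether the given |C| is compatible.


V_q(n, t) = 1351, q^n = 40353607, Hamming bound = 29869, |C| = 56340 > bound (violated).

Step 1: Compute V_q(n, t) = Σ_{j=0}^2 C(n, j) (q−1)^j.
  j = 0: C(9,0)·(6)^0 = 1·1 = 1.
  j = 1: C(9,1)·(6)^1 = 9·6 = 54.
  j = 2: C(9,2)·(6)^2 = 36·36 = 1296.
  V_q(n, t) = 1 + 54 + 1296 = 1351.
Step 2: q^n = 7^9 = 40353607.
Step 3: Hamming bound ⌊q^n / V_q(n,t)⌋ = ⌊40353607/1351⌋ = 29869.
Step 4: Compare |C| = 56340 to 29869: violated.
The claimed |C| lies above the Hamming bound, so no 7-ary code of length 9 with d ≥ 5 can have 56340 codewords.


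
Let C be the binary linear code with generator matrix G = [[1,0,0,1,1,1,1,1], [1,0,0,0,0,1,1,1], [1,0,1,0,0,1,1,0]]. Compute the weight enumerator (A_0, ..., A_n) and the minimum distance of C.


Weight distribution: A_0 = 1, A_2 = 2, A_4 = 3, A_6 = 2. Minimum distance d = 2.

Enumerate all 2^3 = 8 messages m ∈ F_2^3.
For each, compute codeword c = mG in F_2^8, then tally its weight.
  m = 000 → c = 00000000, weight = 0.
  m = 100 → c = 10011111, weight = 6.
  m = 010 → c = 10000111, weight = 4.
  m = 110 → c = 00011000, weight = 2.
  m = 001 → c = 10100110, weight = 4.
  m = 101 → c = 00111001, weight = 4.
  m = 011 → c = 00100001, weight = 2.
  m = 111 → c = 10111110, weight = 6.
Tally weights:
  weight 0: 1 codewords.
  weight 2: 2 codewords.
  weight 4: 3 codewords.
  weight 6: 2 codewords.
Minimum distance d = smallest w > 0 with A_w > 0 = 2.
Sanity: Σ A_w = 8 = 2^3 = 8 ✓.


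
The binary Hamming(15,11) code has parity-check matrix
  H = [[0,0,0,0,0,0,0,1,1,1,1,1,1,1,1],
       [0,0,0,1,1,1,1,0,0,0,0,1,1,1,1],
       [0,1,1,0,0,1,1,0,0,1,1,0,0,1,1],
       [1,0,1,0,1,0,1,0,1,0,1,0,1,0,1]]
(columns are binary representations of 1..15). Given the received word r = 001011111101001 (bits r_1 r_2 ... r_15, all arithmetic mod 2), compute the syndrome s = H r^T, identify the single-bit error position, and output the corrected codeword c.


s = (1, 1, 1, 1)^T, error position = 15, corrected codeword c = 001011111101000

Compute s = H r^T mod 2 one row at a time:
  s_1 = 1 + 1 + 1 + 0 + 1 + 0 + 0 + 1 = 5 ≡ 1 (mod 2).
  s_2 = 0 + 1 + 1 + 1 + 1 + 0 + 0 + 1 = 5 ≡ 1 (mod 2).
  s_3 = 0 + 1 + 1 + 1 + 1 + 0 + 0 + 1 = 5 ≡ 1 (mod 2).
  s_4 = 0 + 1 + 1 + 1 + 1 + 0 + 0 + 1 = 5 ≡ 1 (mod 2).
s = (1, 1, 1, 1)^T — this equals column 15 of H (binary 1111), so error is at position 15.
Correct: flip bit 15 of r = 001011111101001 to get c = 001011111101000.


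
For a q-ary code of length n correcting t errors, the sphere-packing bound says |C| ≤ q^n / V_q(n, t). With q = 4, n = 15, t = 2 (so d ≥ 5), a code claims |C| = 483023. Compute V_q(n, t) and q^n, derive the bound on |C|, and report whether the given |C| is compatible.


V_q(n, t) = 991, q^n = 1073741824, Hamming bound = 1083493, |C| = 483023 ≤ bound (satisfied).

Step 1: Compute V_q(n, t) = Σ_{j=0}^2 C(n, j) (q−1)^j.
  j = 0: C(15,0)·(3)^0 = 1·1 = 1.
  j = 1: C(15,1)·(3)^1 = 15·3 = 45.
  j = 2: C(15,2)·(3)^2 = 105·9 = 945.
  V_q(n, t) = 1 + 45 + 945 = 991.
Step 2: q^n = 4^15 = 1073741824.
Step 3: Hamming bound ⌊q^n / V_q(n,t)⌋ = ⌊1073741824/991⌋ = 1083493.
Step 4: Compare |C| = 483023 to 1083493: satisfied.
The claimed |C| lies below the Hamming bound.


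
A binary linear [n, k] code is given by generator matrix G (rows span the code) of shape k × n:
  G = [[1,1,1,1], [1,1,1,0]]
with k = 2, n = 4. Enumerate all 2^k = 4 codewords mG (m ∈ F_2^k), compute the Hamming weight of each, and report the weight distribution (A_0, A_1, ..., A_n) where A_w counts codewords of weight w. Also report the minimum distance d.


Weight distribution: A_0 = 1, A_1 = 1, A_3 = 1, A_4 = 1. Minimum distance d = 1.

Enumerate all 2^2 = 4 messages m ∈ F_2^2.
For each, compute codeword c = mG in F_2^4, then tally its weight.
  m = 00 → c = 0000, weight = 0.
  m = 10 → c = 1111, weight = 4.
  m = 01 → c = 1110, weight = 3.
  m = 11 → c = 0001, weight = 1.
Tally weights:
  weight 0: 1 codewords.
  weight 1: 1 codewords.
  weight 3: 1 codewords.
  weight 4: 1 codewords.
Minimum distance d = smallest w > 0 with A_w > 0 = 1.
Sanity: Σ A_w = 4 = 2^2 = 4 ✓.
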